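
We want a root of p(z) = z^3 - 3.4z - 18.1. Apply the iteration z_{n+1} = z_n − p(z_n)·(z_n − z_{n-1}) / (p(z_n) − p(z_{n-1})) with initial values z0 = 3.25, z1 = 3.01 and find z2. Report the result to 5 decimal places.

3.05088

p(3.25) = 5.1781250, p(3.01) = -1.0630990
z2 = 3.0100000 − (-1.0630990)·(3.0100000 − 3.2500000) / (-1.0630990 − 5.1781250) = 3.0100000 − (0.2551438)/(-6.2412240) = 3.0508804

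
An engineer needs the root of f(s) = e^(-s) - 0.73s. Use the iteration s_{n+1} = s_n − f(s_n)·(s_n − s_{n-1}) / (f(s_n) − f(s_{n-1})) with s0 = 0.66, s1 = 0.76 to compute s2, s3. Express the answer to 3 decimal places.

f(0.66) = 0.03505, f(0.76) = -0.08713
s2 = 0.76000 − (-0.08713)·(0.76000 − 0.66000) / (-0.08713 − 0.03505) = 0.76000 − (-0.00871)/(-0.12218) = 0.68869
f(0.68869) = -0.00051
s3 = 0.68869 − (-0.00051)·(0.68869 − 0.76000) / (-0.00051 − (-0.08713)) = 0.68869 − (0.00004)/(0.08663) = 0.68827

0.689, 0.688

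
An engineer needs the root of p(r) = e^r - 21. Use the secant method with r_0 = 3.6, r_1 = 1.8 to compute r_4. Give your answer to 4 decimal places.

p(3.6) = 15.598234, p(1.8) = -14.950353
r_2 = 1.800000 − (-14.950353)·(1.800000 − 3.600000) / (-14.950353 − 15.598234) = 1.800000 − (26.910635)/(-30.548587) = 2.680913
p(2.680913) = -6.401591
r_3 = 2.680913 − (-6.401591)·(2.680913 − 1.800000) / (-6.401591 − (-14.950353)) = 2.680913 − (-5.639242)/(8.548762) = 3.340569
p(3.340569) = 7.235175
r_4 = 3.340569 − 7.235175·(3.340569 − 2.680913) / (7.235175 − (-6.401591)) = 3.340569 − (4.772726)/(13.636765) = 2.990579

2.9906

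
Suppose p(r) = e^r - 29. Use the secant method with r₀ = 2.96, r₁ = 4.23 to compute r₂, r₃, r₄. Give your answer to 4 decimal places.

p(2.96) = -9.702028, p(4.23) = 39.717232
r₂ = 4.230000 − 39.717232·(4.230000 − 2.960000) / (39.717232 − (-9.702028)) = 4.230000 − (50.440885)/(49.419260) = 3.209327
p(3.209327) = -4.237575
r₃ = 3.209327 − (-4.237575)·(3.209327 − 4.230000) / (-4.237575 − 39.717232) = 3.209327 − (4.325176)/(-43.954807) = 3.307728
p(3.307728) = -1.677025
r₄ = 3.307728 − (-1.677025)·(3.307728 − 3.209327) / (-1.677025 − (-4.237575)) = 3.307728 − (-0.165020)/(2.560550) = 3.372175

3.2093, 3.3077, 3.3722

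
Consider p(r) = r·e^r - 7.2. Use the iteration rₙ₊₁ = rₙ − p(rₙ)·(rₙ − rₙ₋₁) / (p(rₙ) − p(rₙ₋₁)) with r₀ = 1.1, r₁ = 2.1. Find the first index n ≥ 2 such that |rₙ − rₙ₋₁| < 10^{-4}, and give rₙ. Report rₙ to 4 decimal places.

n = 7, rₙ = 1.5414

p(1.1) = -3.895417, p(2.1) = 9.948957
r₂ = 2.100000 − 9.948957·(1.000000)/(13.844374) = 1.381372;  |Δ| = 0.718628
p(1.381372) = -1.701645
r₃ = 1.381372 − (-1.701645)·(-0.718628)/(-11.650602) = 1.486332;  |Δ| = 0.104960
p(1.486332) = -0.629148
r₄ = 1.486332 − (-0.629148)·(0.104960)/(1.072497) = 1.547904;  |Δ| = 0.061572
p(1.547904) = 0.077632
r₅ = 1.547904 − 0.077632·(0.061572)/(0.706780) = 1.541141;  |Δ| = 0.006763
p(1.541141) = -0.003003
r₆ = 1.541141 − (-0.003003)·(-0.006763)/(-0.080635) = 1.541393;  |Δ| = 0.000252
p(1.541393) = -0.000014
r₇ = 1.541393 − (-0.000014)·(0.000252)/(0.002989) = 1.541394;  |Δ| = 0.000001
|r₇ − r₆| = 0.000001 < 10^{-4}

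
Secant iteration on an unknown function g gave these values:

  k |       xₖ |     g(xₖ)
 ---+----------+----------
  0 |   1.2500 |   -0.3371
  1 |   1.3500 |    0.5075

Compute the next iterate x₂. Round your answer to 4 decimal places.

x₂ = 1.3500 − 0.5075·(1.3500 − 1.2500) / (0.5075 − (-0.3371))
   = 1.3500 − (0.050750)/(0.844600) = 1.289912

1.2899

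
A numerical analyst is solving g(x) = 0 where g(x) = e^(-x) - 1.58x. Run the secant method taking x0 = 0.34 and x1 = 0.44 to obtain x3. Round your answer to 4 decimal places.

g(0.34) = 0.174570, g(0.44) = -0.051164
x2 = 0.440000 − (-0.051164)·(0.440000 − 0.340000) / (-0.051164 − 0.174570) = 0.440000 − (-0.005116)/(-0.225734) = 0.417335
g(0.417335) = -0.000588
x3 = 0.417335 − (-0.000588)·(0.417335 − 0.440000) / (-0.000588 − (-0.051164)) = 0.417335 − (0.000013)/(0.050575) = 0.417071

0.4171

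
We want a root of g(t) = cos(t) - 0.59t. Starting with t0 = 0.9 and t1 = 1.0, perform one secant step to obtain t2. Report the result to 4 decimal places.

g(0.9) = 0.090610, g(1.0) = -0.049698
t2 = 1.000000 − (-0.049698)·(1.000000 − 0.900000) / (-0.049698 − 0.090610) = 1.000000 − (-0.004970)/(-0.140308) = 0.964579

0.9646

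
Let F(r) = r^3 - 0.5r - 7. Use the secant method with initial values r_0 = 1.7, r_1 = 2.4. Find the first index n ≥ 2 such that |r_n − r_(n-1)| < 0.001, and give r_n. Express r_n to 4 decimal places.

n = 5, r_n = 2.0000

F(1.7) = -2.937000, F(2.4) = 5.624000
r_2 = 2.400000 − 5.624000·(0.700000)/(8.561000) = 1.940147;  |Δ| = 0.459853
F(1.940147) = -0.667028
r_3 = 1.940147 − (-0.667028)·(-0.459853)/(-6.291028) = 1.988905;  |Δ| = 0.048757
F(1.988905) = -0.126859
r_4 = 1.988905 − (-0.126859)·(0.048757)/(0.540168) = 2.000355;  |Δ| = 0.011451
F(2.000355) = 0.004088
r_5 = 2.000355 − 0.004088·(0.011451)/(0.130947) = 1.999998;  |Δ| = 0.000357
|r_5 − r_4| = 0.000357 < 0.001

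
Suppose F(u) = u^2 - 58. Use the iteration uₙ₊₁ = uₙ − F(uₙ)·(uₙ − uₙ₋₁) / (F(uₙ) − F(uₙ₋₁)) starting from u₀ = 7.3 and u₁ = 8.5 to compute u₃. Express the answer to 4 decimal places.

7.6148

F(7.3) = -4.710000, F(8.5) = 14.250000
u₂ = 8.500000 − 14.250000·(8.500000 − 7.300000) / (14.250000 − (-4.710000)) = 8.500000 − (17.100000)/(18.960000) = 7.598101
F(7.598101) = -0.268857
u₃ = 7.598101 − (-0.268857)·(7.598101 − 8.500000) / (-0.268857 − 14.250000) = 7.598101 − (0.242482)/(-14.518857) = 7.614802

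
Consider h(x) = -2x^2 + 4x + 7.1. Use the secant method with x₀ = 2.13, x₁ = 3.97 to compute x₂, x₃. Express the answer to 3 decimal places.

h(2.13) = 6.54620, h(3.97) = -8.54180
x₂ = 3.97000 − (-8.54180)·(3.97000 − 2.13000) / (-8.54180 − 6.54620) = 3.97000 − (-15.71691)/(-15.08800) = 2.92832
h(2.92832) = 1.66319
x₃ = 2.92832 − 1.66319·(2.92832 − 3.97000) / (1.66319 − (-8.54180)) = 2.92832 − (-1.73251)/(10.20499) = 3.09809

2.928, 3.098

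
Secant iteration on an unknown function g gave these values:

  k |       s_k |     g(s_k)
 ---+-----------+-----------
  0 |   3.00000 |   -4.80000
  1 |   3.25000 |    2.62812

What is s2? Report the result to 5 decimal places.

s2 = 3.25000 − 2.62812·(3.25000 − 3.00000) / (2.62812 − (-4.80000))
   = 3.25000 − (0.6570300)/(7.4281200) = 3.1615483

3.16155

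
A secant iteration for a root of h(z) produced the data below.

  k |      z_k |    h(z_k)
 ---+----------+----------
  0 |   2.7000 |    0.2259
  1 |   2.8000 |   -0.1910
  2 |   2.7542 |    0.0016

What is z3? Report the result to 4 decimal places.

2.7546

z3 = 2.7542 − 0.0016·(2.7542 − 2.8000) / (0.0016 − (-0.1910))
   = 2.7542 − (-0.000073)/(0.192600) = 2.754580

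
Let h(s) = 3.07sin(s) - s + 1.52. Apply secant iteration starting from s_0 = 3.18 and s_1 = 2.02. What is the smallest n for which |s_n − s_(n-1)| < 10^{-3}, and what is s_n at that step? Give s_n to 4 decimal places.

n = 5, s_n = 2.7348

h(3.18) = -1.777882, h(2.02) = 2.265435
s_2 = 2.020000 − 2.265435·(-1.160000)/(4.043317) = 2.669938;  |Δ| = 0.649938
h(2.669938) = 0.244950
s_3 = 2.669938 − 0.244950·(0.649938)/(-2.020485) = 2.748732;  |Δ| = 0.078794
h(2.748732) = -0.053436
s_4 = 2.748732 − (-0.053436)·(0.078794)/(-0.298386) = 2.734621;  |Δ| = 0.014111
h(2.734621) = 0.000576
s_5 = 2.734621 − 0.000576·(-0.014111)/(0.054012) = 2.734772;  |Δ| = 0.000151
|s_5 − s_4| = 0.000151 < 10^{-3}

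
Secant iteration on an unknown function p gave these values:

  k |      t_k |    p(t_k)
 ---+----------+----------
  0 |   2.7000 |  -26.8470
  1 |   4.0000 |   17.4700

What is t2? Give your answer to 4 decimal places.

t2 = 4.0000 − 17.4700·(4.0000 − 2.7000) / (17.4700 − (-26.8470))
   = 4.0000 − (22.711000)/(44.317000) = 3.487533

3.4875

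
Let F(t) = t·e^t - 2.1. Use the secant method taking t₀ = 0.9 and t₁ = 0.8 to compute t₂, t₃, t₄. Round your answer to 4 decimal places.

F(0.9) = 0.113643, F(0.8) = -0.319567
t₂ = 0.800000 − (-0.319567)·(0.800000 − 0.900000) / (-0.319567 − 0.113643) = 0.800000 − (0.031957)/(-0.433210) = 0.873767
F(0.873767) = -0.006524
t₃ = 0.873767 − (-0.006524)·(0.873767 − 0.800000) / (-0.006524 − (-0.319567)) = 0.873767 − (-0.000481)/(0.313044) = 0.875305
F(0.875305) = 0.000386
t₄ = 0.875305 − 0.000386·(0.875305 − 0.873767) / (0.000386 − (-0.006524)) = 0.875305 − (0.000001)/(0.006909) = 0.875219

0.8738, 0.8753, 0.8752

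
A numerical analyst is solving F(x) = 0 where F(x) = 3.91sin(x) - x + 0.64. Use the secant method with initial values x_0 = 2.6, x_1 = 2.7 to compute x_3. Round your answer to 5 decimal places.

F(2.6) = 0.0556104, F(2.7) = -0.3889447
x_2 = 2.7000000 − (-0.3889447)·(2.7000000 − 2.6000000) / (-0.3889447 − 0.0556104) = 2.7000000 − (-0.0388945)/(-0.4445550) = 2.6125092
F(2.6125092) = 0.0010332
x_3 = 2.6125092 − 0.0010332·(2.6125092 − 2.7000000) / (0.0010332 − (-0.3889447)) = 2.6125092 − (-0.0000904)/(0.3899779) = 2.6127410

2.61274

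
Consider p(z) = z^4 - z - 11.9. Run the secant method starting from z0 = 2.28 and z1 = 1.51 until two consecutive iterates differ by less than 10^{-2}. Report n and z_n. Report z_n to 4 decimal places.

p(2.28) = 12.843363, p(1.51) = -8.211144
z2 = 1.510000 − (-8.211144)·(-0.770000)/(-21.054507) = 1.810296;  |Δ| = 0.300296
p(1.810296) = -2.970446
z3 = 1.810296 − (-2.970446)·(0.300296)/(5.240698) = 1.980505;  |Δ| = 0.170209
p(1.980505) = 1.504704
z4 = 1.980505 − 1.504704·(0.170209)/(4.475150) = 1.923274;  |Δ| = 0.057230
p(1.923274) = -0.140790
z5 = 1.923274 − (-0.140790)·(-0.057230)/(-1.645494) = 1.928171;  |Δ| = 0.004897
|z5 − z4| = 0.004897 < 10^{-2}

n = 5, z_n = 1.9282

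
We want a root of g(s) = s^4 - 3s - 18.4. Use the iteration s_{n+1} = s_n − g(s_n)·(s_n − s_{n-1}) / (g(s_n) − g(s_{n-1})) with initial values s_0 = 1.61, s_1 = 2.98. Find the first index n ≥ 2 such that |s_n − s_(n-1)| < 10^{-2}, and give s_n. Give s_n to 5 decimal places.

g(1.61) = -16.5110176, g(2.98) = 51.5215042
s_2 = 2.9800000 − 51.5215042·(1.3700000)/(68.0325218) = 1.9424894;  |Δ| = 1.0375106
g(1.9424894) = -9.9899382
s_3 = 1.9424894 − (-9.9899382)·(-1.0375106)/(-61.5114424) = 2.1109892;  |Δ| = 0.1684998
g(2.1109892) = -4.8745758
s_4 = 2.1109892 − (-4.8745758)·(0.1684998)/(5.1153625) = 2.2715576;  |Δ| = 0.1605683
g(2.2715576) = 1.4106560
s_5 = 2.2715576 − 1.4106560·(0.1605683)/(6.2852317) = 2.2355196;  |Δ| = 0.0360379
g(2.2355196) = -0.1310725
s_6 = 2.2355196 − (-0.1310725)·(-0.0360379)/(-1.5417285) = 2.2385835;  |Δ| = 0.0030638
|s_6 − s_5| = 0.0030638 < 10^{-2}

n = 6, s_n = 2.23858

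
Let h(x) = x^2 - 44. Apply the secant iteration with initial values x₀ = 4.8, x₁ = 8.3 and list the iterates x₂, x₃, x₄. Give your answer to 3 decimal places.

6.400, 6.607, 6.634

h(4.8) = -20.96000, h(8.3) = 24.89000
x₂ = 8.30000 − 24.89000·(8.30000 − 4.80000) / (24.89000 − (-20.96000)) = 8.30000 − (87.11500)/(45.85000) = 6.40000
h(6.40000) = -3.04000
x₃ = 6.40000 − (-3.04000)·(6.40000 − 8.30000) / (-3.04000 − 24.89000) = 6.40000 − (5.77600)/(-27.93000) = 6.60680
h(6.60680) = -0.35016
x₄ = 6.60680 − (-0.35016)·(6.60680 − 6.40000) / (-0.35016 − (-3.04000)) = 6.60680 − (-0.07241)/(2.68984) = 6.63372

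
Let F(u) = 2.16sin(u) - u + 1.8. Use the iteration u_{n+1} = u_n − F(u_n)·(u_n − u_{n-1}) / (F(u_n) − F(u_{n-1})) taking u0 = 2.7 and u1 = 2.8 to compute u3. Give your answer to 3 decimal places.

F(2.7) = 0.02314, F(2.8) = -0.27643
u2 = 2.80000 − (-0.27643)·(2.80000 − 2.70000) / (-0.27643 − 0.02314) = 2.80000 − (-0.02764)/(-0.29957) = 2.70772
F(2.70772) = 0.00030
u3 = 2.70772 − 0.00030·(2.70772 − 2.80000) / (0.00030 − (-0.27643)) = 2.70772 − (-0.00003)/(0.27673) = 2.70783

2.708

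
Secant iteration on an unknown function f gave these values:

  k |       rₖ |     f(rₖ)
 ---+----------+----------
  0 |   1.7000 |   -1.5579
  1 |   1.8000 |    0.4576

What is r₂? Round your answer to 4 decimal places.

1.7773

r₂ = 1.8000 − 0.4576·(1.8000 − 1.7000) / (0.4576 − (-1.5579))
   = 1.8000 − (0.045760)/(2.015500) = 1.777296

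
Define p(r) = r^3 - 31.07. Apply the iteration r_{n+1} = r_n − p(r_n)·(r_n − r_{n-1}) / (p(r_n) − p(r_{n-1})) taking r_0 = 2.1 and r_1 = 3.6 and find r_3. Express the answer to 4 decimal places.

p(2.1) = -21.809000, p(3.6) = 15.586000
r_2 = 3.600000 − 15.586000·(3.600000 − 2.100000) / (15.586000 − (-21.809000)) = 3.600000 − (23.379000)/(37.395000) = 2.974809
p(2.974809) = -4.744449
r_3 = 2.974809 − (-4.744449)·(2.974809 − 3.600000) / (-4.744449 − 15.586000) = 2.974809 − (2.966185)/(-20.330449) = 3.120708

3.1207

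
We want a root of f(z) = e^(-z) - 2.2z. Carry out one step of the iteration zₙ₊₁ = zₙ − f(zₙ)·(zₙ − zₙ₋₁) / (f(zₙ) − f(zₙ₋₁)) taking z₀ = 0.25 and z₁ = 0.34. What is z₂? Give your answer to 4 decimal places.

f(0.25) = 0.228801, f(0.34) = -0.036230
z₂ = 0.340000 − (-0.036230)·(0.340000 − 0.250000) / (-0.036230 − 0.228801) = 0.340000 − (-0.003261)/(-0.265030) = 0.327697

0.3277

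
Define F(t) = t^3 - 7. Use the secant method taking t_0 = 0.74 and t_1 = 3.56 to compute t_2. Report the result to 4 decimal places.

1.1559

F(0.74) = -6.594776, F(3.56) = 38.118016
t_2 = 3.560000 − 38.118016·(3.560000 − 0.740000) / (38.118016 − (-6.594776)) = 3.560000 − (107.492805)/(44.712792) = 1.155927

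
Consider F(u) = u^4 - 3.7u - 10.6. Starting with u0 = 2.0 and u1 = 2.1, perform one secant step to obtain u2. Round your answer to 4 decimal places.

F(2.0) = -2.000000, F(2.1) = 1.078100
u2 = 2.100000 − 1.078100·(2.100000 − 2.000000) / (1.078100 − (-2.000000)) = 2.100000 − (0.107810)/(3.078100) = 2.064975

2.0650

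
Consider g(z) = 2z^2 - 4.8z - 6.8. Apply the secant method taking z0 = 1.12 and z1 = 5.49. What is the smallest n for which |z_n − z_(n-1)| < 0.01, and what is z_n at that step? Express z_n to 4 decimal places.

n = 7, z_n = 3.4000

g(1.12) = -9.667200, g(5.49) = 27.128200
z2 = 5.490000 − 27.128200·(4.370000)/(36.795400) = 2.268124;  |Δ| = 3.221876
g(2.268124) = -7.398224
z3 = 2.268124 − (-7.398224)·(-3.221876)/(-34.526424) = 2.958498;  |Δ| = 0.690375
g(2.958498) = -3.495369
z4 = 2.958498 − (-3.495369)·(0.690375)/(3.902855) = 3.576793;  |Δ| = 0.618294
g(3.576793) = 1.618286
z5 = 3.576793 − 1.618286·(0.618294)/(5.113655) = 3.381125;  |Δ| = 0.195668
g(3.381125) = -0.165389
z6 = 3.381125 − (-0.165389)·(-0.195668)/(-1.783675) = 3.399268;  |Δ| = 0.018143
g(3.399268) = -0.006442
z7 = 3.399268 − (-0.006442)·(0.018143)/(0.158947) = 3.400003;  |Δ| = 0.000735
|z7 − z6| = 0.000735 < 0.01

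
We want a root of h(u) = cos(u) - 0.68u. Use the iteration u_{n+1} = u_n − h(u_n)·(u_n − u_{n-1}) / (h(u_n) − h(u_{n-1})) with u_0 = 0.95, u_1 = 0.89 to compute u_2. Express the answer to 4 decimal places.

0.9064

h(0.95) = -0.064317, h(0.89) = 0.024212
u_2 = 0.890000 − 0.024212·(0.890000 − 0.950000) / (0.024212 − (-0.064317)) = 0.890000 − (-0.001453)/(0.088529) = 0.906410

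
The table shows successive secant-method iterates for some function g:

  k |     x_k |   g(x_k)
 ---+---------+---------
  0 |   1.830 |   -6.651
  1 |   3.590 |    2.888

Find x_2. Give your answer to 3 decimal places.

3.057

x_2 = 3.590 − 2.888·(3.590 − 1.830) / (2.888 − (-6.651))
   = 3.590 − (5.08288)/(9.53900) = 3.05715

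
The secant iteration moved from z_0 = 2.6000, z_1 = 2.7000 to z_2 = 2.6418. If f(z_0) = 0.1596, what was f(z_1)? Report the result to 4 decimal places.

The secant line through (2.6000, 0.1596) and (2.7000, f(z_1)) crosses zero at z_2 = 2.6418.
So (2.6000, 0.1596), (2.7000, f(z_1)), (2.6418, 0) are collinear:
f(z_1) = 0.1596 · (2.7000 − 2.6418) / (2.6000 − 2.6418) = 0.1596 · (0.058200)/(-0.041800) = -0.222218

-0.2222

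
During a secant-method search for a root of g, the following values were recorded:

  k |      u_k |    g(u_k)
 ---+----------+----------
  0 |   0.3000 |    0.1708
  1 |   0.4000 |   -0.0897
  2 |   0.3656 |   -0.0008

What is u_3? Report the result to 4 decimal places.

0.3653

u_3 = 0.3656 − (-0.0008)·(0.3656 − 0.4000) / (-0.0008 − (-0.0897))
   = 0.3656 − (0.000028)/(0.088900) = 0.365290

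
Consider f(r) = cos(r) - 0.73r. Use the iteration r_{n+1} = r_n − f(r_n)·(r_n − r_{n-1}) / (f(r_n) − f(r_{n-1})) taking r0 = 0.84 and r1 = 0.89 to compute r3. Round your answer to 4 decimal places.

f(0.84) = 0.054263, f(0.89) = -0.020288
r2 = 0.890000 − (-0.020288)·(0.890000 − 0.840000) / (-0.020288 − 0.054263) = 0.890000 − (-0.001014)/(-0.074551) = 0.876393
f(0.876393) = 0.000160
r3 = 0.876393 − 0.000160·(0.876393 − 0.890000) / (0.000160 − (-0.020288)) = 0.876393 − (-0.000002)/(0.020448) = 0.876500

0.8765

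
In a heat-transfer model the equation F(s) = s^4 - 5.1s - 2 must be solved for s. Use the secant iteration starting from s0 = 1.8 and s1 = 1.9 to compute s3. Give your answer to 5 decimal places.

1.83589

F(1.8) = -0.6824000, F(1.9) = 1.3421000
s2 = 1.9000000 − 1.3421000·(1.9000000 − 1.8000000) / (1.3421000 − (-0.6824000)) = 1.9000000 − (0.1342100)/(2.0245000) = 1.8337071
F(1.8337071) = -0.0456231
s3 = 1.8337071 − (-0.0456231)·(1.8337071 − 1.9000000) / (-0.0456231 − 1.3421000) = 1.8337071 − (0.0030245)/(-1.3877231) = 1.8358865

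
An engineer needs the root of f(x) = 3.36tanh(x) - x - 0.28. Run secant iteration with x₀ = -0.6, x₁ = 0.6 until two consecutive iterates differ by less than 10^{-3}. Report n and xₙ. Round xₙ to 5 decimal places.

n = 5, xₙ = 0.11945

f(-0.6) = -1.4844865, f(0.6) = 0.9244865
x₂ = 0.6000000 − 0.9244865·(1.2000000)/(2.4089731) = 0.1394785;  |Δ| = 0.4605215
f(0.1394785) = 0.0461537
x₃ = 0.1394785 − 0.0461537·(-0.4605215)/(-0.8783328) = 0.1152795;  |Δ| = 0.0241990
f(0.1152795) = -0.0096471
x₄ = 0.1152795 − (-0.0096471)·(-0.0241990)/(-0.0558008) = 0.1194632;  |Δ| = 0.0041836
f(0.1194632) = 0.0000344
x₅ = 0.1194632 − 0.0000344·(0.0041836)/(0.0096815) = 0.1194483;  |Δ| = 0.0000149
|x₅ − x₄| = 0.0000149 < 10^{-3}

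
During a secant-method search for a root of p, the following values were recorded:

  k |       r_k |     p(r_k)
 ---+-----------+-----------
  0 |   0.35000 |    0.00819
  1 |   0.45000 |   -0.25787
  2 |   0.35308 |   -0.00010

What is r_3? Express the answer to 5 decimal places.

r_3 = 0.35308 − (-0.00010)·(0.35308 − 0.45000) / (-0.00010 − (-0.25787))
   = 0.35308 − (0.0000097)/(0.2577700) = 0.3530424

0.35304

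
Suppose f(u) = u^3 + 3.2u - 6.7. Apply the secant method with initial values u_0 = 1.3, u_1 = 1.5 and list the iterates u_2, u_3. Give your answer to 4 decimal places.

1.3377, 1.3405

f(1.3) = -0.343000, f(1.5) = 1.475000
u_2 = 1.500000 − 1.475000·(1.500000 − 1.300000) / (1.475000 − (-0.343000)) = 1.500000 − (0.295000)/(1.818000) = 1.337734
f(1.337734) = -0.025335
u_3 = 1.337734 − (-0.025335)·(1.337734 − 1.500000) / (-0.025335 − 1.475000) = 1.337734 − (0.004111)/(-1.500335) = 1.340474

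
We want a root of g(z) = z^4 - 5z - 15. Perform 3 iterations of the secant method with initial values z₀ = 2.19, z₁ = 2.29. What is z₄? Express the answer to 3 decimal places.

g(2.19) = -2.94742, g(2.29) = 1.05058
z₂ = 2.29000 − 1.05058·(2.29000 − 2.19000) / (1.05058 − (-2.94742)) = 2.29000 − (0.10506)/(3.99801) = 2.26372
g(2.26372) = -0.05874
z₃ = 2.26372 − (-0.05874)·(2.26372 − 2.29000) / (-0.05874 − 1.05058) = 2.26372 − (0.00154)/(-1.10932) = 2.26511
g(2.26511) = -0.00107
z₄ = 2.26511 − (-0.00107)·(2.26511 − 2.26372) / (-0.00107 − (-0.05874)) = 2.26511 − (0.00000)/(0.05767) = 2.26514

2.265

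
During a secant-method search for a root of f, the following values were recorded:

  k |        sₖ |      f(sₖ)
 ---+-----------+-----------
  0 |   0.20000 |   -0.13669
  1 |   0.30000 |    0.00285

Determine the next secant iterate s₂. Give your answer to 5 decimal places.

0.29796

s₂ = 0.30000 − 0.00285·(0.30000 − 0.20000) / (0.00285 − (-0.13669))
   = 0.30000 − (0.0002850)/(0.1395400) = 0.2979576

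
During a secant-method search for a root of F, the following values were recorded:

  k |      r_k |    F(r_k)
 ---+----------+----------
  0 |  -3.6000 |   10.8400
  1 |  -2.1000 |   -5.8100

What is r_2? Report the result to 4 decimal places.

r_2 = -2.1000 − (-5.8100)·(-2.1000 − (-3.6000)) / (-5.8100 − 10.8400)
   = -2.1000 − (-8.715000)/(-16.650000) = -2.623423

-2.6234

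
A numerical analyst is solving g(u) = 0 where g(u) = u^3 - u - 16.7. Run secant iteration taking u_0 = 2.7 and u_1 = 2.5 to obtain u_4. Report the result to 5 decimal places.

g(2.7) = 0.2830000, g(2.5) = -3.5750000
u_2 = 2.5000000 − (-3.5750000)·(2.5000000 − 2.7000000) / (-3.5750000 − 0.2830000) = 2.5000000 − (0.7150000)/(-3.8580000) = 2.6853292
g(2.6853292) = -0.0214397
u_3 = 2.6853292 − (-0.0214397)·(2.6853292 − 2.5000000) / (-0.0214397 − (-3.5750000)) = 2.6853292 − (-0.0039734)/(3.5535603) = 2.6864473
g(2.6864473) = 0.0016411
u_4 = 2.6864473 − 0.0016411·(2.6864473 − 2.6853292) / (0.0016411 − (-0.0214397)) = 2.6864473 − (0.0000018)/(0.0230807) = 2.6863678

2.68637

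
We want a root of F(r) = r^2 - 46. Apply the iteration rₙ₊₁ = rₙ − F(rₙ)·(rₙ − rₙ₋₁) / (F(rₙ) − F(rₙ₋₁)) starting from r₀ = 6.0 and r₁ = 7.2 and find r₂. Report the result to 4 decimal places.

F(6.0) = -10.000000, F(7.2) = 5.840000
r₂ = 7.200000 − 5.840000·(7.200000 − 6.000000) / (5.840000 − (-10.000000)) = 7.200000 − (7.008000)/(15.840000) = 6.757576

6.7576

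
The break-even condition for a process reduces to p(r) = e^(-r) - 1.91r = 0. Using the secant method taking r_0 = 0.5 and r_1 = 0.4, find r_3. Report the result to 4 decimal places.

0.3639

p(0.5) = -0.348469, p(0.4) = -0.093680
r_2 = 0.400000 − (-0.093680)·(0.400000 − 0.500000) / (-0.093680 − (-0.348469)) = 0.400000 − (0.009368)/(0.254789) = 0.363232
p(0.363232) = 0.001651
r_3 = 0.363232 − 0.001651·(0.363232 − 0.400000) / (0.001651 − (-0.093680)) = 0.363232 − (-0.000061)/(0.095331) = 0.363869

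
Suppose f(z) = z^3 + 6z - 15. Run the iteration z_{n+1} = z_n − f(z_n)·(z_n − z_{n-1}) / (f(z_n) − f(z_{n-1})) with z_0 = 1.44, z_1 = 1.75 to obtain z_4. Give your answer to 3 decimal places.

f(1.44) = -3.37402, f(1.75) = 0.85938
z_2 = 1.75000 − 0.85938·(1.75000 − 1.44000) / (0.85938 − (-3.37402)) = 1.75000 − (0.26641)/(4.23339) = 1.68707
f(1.68707) = -0.07583
z_3 = 1.68707 − (-0.07583)·(1.68707 − 1.75000) / (-0.07583 − 0.85938) = 1.68707 − (0.00477)/(-0.93520) = 1.69217
f(1.69217) = -0.00151
z_4 = 1.69217 − (-0.00151)·(1.69217 − 1.68707) / (-0.00151 − (-0.07583)) = 1.69217 − (-0.00001)/(0.07432) = 1.69228

1.692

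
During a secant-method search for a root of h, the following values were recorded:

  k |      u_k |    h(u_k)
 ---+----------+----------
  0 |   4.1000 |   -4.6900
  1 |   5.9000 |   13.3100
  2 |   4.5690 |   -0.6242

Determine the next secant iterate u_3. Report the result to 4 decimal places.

4.6286

u_3 = 4.5690 − (-0.6242)·(4.5690 − 5.9000) / (-0.6242 − 13.3100)
   = 4.5690 − (0.830810)/(-13.934200) = 4.628624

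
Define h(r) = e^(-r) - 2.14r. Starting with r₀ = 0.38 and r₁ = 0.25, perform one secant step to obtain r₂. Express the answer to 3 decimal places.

h(0.38) = -0.12934, h(0.25) = 0.24380
r₂ = 0.25000 − 0.24380·(0.25000 − 0.38000) / (0.24380 − (-0.12934)) = 0.25000 − (-0.03169)/(0.37314) = 0.33494

0.335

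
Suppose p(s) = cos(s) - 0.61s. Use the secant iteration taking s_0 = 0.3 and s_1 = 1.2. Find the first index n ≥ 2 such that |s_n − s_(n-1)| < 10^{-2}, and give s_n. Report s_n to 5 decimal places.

p(0.3) = 0.7723365, p(1.2) = -0.3696422
s_2 = 1.2000000 − (-0.3696422)·(0.9000000)/(-1.1419787) = 0.9086828;  |Δ| = 0.2913172
p(0.9086828) = 0.0604886
s_3 = 0.9086828 − 0.0604886·(-0.2913172)/(0.4301309) = 0.9496503;  |Δ| = 0.0409675
p(0.9496503) = 0.0026808
s_4 = 0.9496503 − 0.0026808·(0.0409675)/(-0.0578078) = 0.9515502;  |Δ| = 0.0018999
|s_4 − s_3| = 0.0018999 < 10^{-2}

n = 4, s_n = 0.95155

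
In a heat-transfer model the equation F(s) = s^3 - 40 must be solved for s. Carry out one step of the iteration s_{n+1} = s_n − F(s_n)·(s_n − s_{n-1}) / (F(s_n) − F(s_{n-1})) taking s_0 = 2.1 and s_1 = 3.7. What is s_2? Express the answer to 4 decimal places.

3.2882

F(2.1) = -30.739000, F(3.7) = 10.653000
s_2 = 3.700000 − 10.653000·(3.700000 − 2.100000) / (10.653000 − (-30.739000)) = 3.700000 − (17.044800)/(41.392000) = 3.288210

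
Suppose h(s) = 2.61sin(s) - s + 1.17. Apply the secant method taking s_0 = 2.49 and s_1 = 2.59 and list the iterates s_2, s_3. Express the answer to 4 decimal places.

2.5734, 2.5737

h(2.49) = 0.262844, h(2.59) = -0.052244
s_2 = 2.590000 − (-0.052244)·(2.590000 − 2.490000) / (-0.052244 − 0.262844) = 2.590000 − (-0.005224)/(-0.315088) = 2.573419
h(2.573419) = 0.001005
s_3 = 2.573419 − 0.001005·(2.573419 − 2.590000) / (0.001005 − (-0.052244)) = 2.573419 − (-0.000017)/(0.053249) = 2.573732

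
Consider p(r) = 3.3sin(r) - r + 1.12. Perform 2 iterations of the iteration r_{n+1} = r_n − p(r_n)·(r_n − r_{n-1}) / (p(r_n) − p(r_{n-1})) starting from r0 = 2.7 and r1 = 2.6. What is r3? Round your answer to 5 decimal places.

p(2.7) = -0.1696464, p(2.6) = 0.2211545
r2 = 2.6000000 − 0.2211545·(2.6000000 − 2.7000000) / (0.2211545 − (-0.1696464)) = 2.6000000 − (-0.0221155)/(0.3908009) = 2.6565901
p(2.6565901) = 0.0019050
r3 = 2.6565901 − 0.0019050·(2.6565901 − 2.6000000) / (0.0019050 − 0.2211545) = 2.6565901 − (0.0001078)/(-0.2192495) = 2.6570818

2.65708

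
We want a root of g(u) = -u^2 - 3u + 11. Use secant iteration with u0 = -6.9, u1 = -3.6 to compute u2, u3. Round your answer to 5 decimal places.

g(-6.9) = -15.9100000, g(-3.6) = 8.8400000
u2 = -3.6000000 − 8.8400000·(-3.6000000 − (-6.9000000)) / (8.8400000 − (-15.9100000)) = -3.6000000 − (29.1720000)/(24.7500000) = -4.7786667
g(-4.7786667) = 2.5003449
u3 = -4.7786667 − 2.5003449·(-4.7786667 − (-3.6000000)) / (2.5003449 − 8.8400000) = -4.7786667 − (-2.9470732)/(-6.3396551) = -5.2435300

-4.77867, -5.24353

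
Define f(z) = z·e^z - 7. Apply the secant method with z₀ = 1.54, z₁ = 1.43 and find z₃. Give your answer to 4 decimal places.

f(1.54) = 0.183469, f(1.43) = -1.024460
z₂ = 1.430000 − (-1.024460)·(1.430000 − 1.540000) / (-1.024460 − 0.183469) = 1.430000 − (0.112691)/(-1.207929) = 1.523292
f(1.523292) = -0.012195
z₃ = 1.523292 − (-0.012195)·(1.523292 − 1.430000) / (-0.012195 − (-1.024460)) = 1.523292 − (-0.001138)/(1.012265) = 1.524416

1.5244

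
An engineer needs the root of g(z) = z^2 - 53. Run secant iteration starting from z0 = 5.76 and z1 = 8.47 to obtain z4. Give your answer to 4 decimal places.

7.2802

g(5.76) = -19.822400, g(8.47) = 18.740900
z2 = 8.470000 − 18.740900·(8.470000 − 5.760000) / (18.740900 − (-19.822400)) = 8.470000 − (50.787839)/(38.563300) = 7.153001
g(7.153001) = -1.834581
z3 = 7.153001 − (-1.834581)·(7.153001 − 8.470000) / (-1.834581 − 18.740900) = 7.153001 − (2.416142)/(-20.575481) = 7.270429
g(7.270429) = -0.140863
z4 = 7.270429 − (-0.140863)·(7.270429 − 7.153001) / (-0.140863 − (-1.834581)) = 7.270429 − (-0.016541)/(1.693717) = 7.280195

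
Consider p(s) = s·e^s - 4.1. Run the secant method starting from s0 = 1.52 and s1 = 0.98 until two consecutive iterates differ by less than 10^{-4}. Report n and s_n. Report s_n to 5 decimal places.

p(1.52) = 2.8497823, p(0.98) = -1.4888329
s2 = 0.9800000 − (-1.4888329)·(-0.5400000)/(-4.3386152) = 1.1653056;  |Δ| = 0.1853056
p(1.1653056) = -0.3629781
s3 = 1.1653056 − (-0.3629781)·(0.1853056)/(1.1258547) = 1.2250486;  |Δ| = 0.0597430
p(1.2250486) = 0.0704713
s4 = 1.2250486 − 0.0704713·(0.0597430)/(0.4334495) = 1.2153354;  |Δ| = 0.0097132
p(1.2153354) = -0.0025882
s5 = 1.2153354 − (-0.0025882)·(-0.0097132)/(-0.0730596) = 1.2156795;  |Δ| = 0.0003441
p(1.2156795) = -0.0000176
s6 = 1.2156795 − (-0.0000176)·(0.0003441)/(0.0025707) = 1.2156819;  |Δ| = 0.0000023
|s6 − s5| = 0.0000023 < 10^{-4}

n = 6, s_n = 1.21568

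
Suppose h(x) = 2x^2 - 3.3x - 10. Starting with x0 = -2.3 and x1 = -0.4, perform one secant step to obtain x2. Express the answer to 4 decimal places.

h(-2.3) = 8.170000, h(-0.4) = -8.360000
x2 = -0.400000 − (-8.360000)·(-0.400000 − (-2.300000)) / (-8.360000 − 8.170000) = -0.400000 − (-15.884000)/(-16.530000) = -1.360920

-1.3609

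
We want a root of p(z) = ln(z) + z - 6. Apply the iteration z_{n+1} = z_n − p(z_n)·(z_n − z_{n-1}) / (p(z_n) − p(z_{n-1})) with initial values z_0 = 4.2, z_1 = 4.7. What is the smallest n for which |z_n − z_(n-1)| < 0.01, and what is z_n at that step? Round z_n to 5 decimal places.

p(4.2) = -0.3649155, p(4.7) = 0.2475625
z_2 = 4.7000000 − 0.2475625·(0.5000000)/(0.6124780) = 4.4979009;  |Δ| = 0.2020991
p(4.4979009) = 0.0015117
z_3 = 4.4979009 − 0.0015117·(-0.2020991)/(-0.2460508) = 4.4966592;  |Δ| = 0.0012417
|z_3 − z_2| = 0.0012417 < 0.01

n = 3, z_n = 4.49666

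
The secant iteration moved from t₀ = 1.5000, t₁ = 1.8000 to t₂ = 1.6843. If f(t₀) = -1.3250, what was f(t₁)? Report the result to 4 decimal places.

The secant line through (1.5000, -1.3250) and (1.8000, f(t₁)) crosses zero at t₂ = 1.6843.
So (1.5000, -1.3250), (1.8000, f(t₁)), (1.6843, 0) are collinear:
f(t₁) = -1.3250 · (1.8000 − 1.6843) / (1.5000 − 1.6843) = -1.3250 · (0.115700)/(-0.184300) = 0.831810

0.8318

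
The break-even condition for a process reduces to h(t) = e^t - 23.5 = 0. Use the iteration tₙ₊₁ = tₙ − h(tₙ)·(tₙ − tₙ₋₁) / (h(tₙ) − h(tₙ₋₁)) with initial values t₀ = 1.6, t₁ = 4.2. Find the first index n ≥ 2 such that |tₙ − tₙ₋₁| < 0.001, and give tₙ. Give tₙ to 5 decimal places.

n = 8, tₙ = 3.15700

h(1.6) = -18.5469676, h(4.2) = 43.1863310
t₂ = 4.2000000 − 43.1863310·(2.6000000)/(61.7332986) = 2.3811362;  |Δ| = 1.8188638
h(2.3811362) = -12.6828134
t₃ = 2.3811362 − (-12.6828134)·(-1.8188638)/(-55.8691444) = 2.7940352;  |Δ| = 0.4128989
h(2.7940352) = -7.1531511
t₄ = 2.7940352 − (-7.1531511)·(0.4128989)/(5.5296623) = 3.3281597;  |Δ| = 0.5341246
h(3.3281597) = 4.3869743
t₅ = 3.3281597 − 4.3869743·(0.5341246)/(11.5401254) = 3.1251125;  |Δ| = 0.2030472
h(3.1251125) = -0.7375452
t₆ = 3.1251125 − (-0.7375452)·(-0.2030472)/(-5.1245195) = 3.1543360;  |Δ| = 0.0292235
h(3.1543360) = -0.0625309
t₇ = 3.1543360 − (-0.0625309)·(0.0292235)/(0.6750143) = 3.1570431;  |Δ| = 0.0027072
h(3.1570431) = 0.0010041
t₈ = 3.1570431 − 0.0010041·(0.0027072)/(0.0635350) = 3.1570004;  |Δ| = 0.0000428
|t₈ − t₇| = 0.0000428 < 0.001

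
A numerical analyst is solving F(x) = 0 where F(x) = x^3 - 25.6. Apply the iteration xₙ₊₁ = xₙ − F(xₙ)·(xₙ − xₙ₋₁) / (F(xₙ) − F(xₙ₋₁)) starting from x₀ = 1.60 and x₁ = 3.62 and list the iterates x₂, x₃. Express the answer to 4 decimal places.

2.6022, 2.8746

F(1.60) = -21.504000, F(3.62) = 21.837928
x₂ = 3.620000 − 21.837928·(3.620000 − 1.600000) / (21.837928 − (-21.504000)) = 3.620000 − (44.112615)/(43.341928) = 2.602218
F(2.602218) = -7.978971
x₃ = 2.602218 − (-7.978971)·(2.602218 − 3.620000) / (-7.978971 − 21.837928) = 2.602218 − (8.120850)/(-29.816899) = 2.874576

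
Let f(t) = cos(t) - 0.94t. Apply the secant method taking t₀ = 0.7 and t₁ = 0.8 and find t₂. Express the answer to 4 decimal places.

0.7659

f(0.7) = 0.106842, f(0.8) = -0.055293
t₂ = 0.800000 − (-0.055293)·(0.800000 − 0.700000) / (-0.055293 − 0.106842) = 0.800000 − (-0.005529)/(-0.162135) = 0.765897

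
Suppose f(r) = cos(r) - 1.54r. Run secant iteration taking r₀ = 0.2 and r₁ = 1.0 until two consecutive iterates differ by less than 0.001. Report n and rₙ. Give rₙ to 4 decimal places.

f(0.2) = 0.672067, f(1.0) = -0.999698
r₂ = 1.000000 − (-0.999698)·(0.800000)/(-1.671764) = 0.521608;  |Δ| = 0.478392
f(0.521608) = 0.063742
r₃ = 0.521608 − 0.063742·(-0.478392)/(1.063440) = 0.550283;  |Δ| = 0.028675
f(0.550283) = 0.004941
r₄ = 0.550283 − 0.004941·(0.028675)/(-0.058801) = 0.552692;  |Δ| = 0.002409
f(0.552692) = -0.000032
r₅ = 0.552692 − (-0.000032)·(0.002409)/(-0.004973) = 0.552677;  |Δ| = 0.000016
|r₅ − r₄| = 0.000016 < 0.001

n = 5, rₙ = 0.5527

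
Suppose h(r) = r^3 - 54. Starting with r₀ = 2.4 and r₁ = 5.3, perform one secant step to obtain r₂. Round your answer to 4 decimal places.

h(2.4) = -40.176000, h(5.3) = 94.877000
r₂ = 5.300000 − 94.877000·(5.300000 − 2.400000) / (94.877000 − (-40.176000)) = 5.300000 − (275.143300)/(135.053000) = 3.262701

3.2627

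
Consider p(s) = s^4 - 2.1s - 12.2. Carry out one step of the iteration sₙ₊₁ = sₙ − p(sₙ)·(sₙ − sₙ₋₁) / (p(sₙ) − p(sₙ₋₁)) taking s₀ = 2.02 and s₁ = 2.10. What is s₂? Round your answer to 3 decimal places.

p(2.02) = 0.20766, p(2.10) = 2.83810
s₂ = 2.10000 − 2.83810·(2.10000 − 2.02000) / (2.83810 − 0.20766) = 2.10000 − (0.22705)/(2.63044) = 2.01368

2.014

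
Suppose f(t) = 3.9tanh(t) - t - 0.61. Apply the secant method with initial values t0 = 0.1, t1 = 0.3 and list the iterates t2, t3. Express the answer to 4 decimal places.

f(0.1) = -0.321295, f(0.3) = 0.226119
t2 = 0.300000 − 0.226119·(0.300000 − 0.100000) / (0.226119 − (-0.321295)) = 0.300000 − (0.045224)/(0.547414) = 0.217386
f(0.217386) = 0.007313
t3 = 0.217386 − 0.007313·(0.217386 − 0.300000) / (0.007313 − 0.226119) = 0.217386 − (-0.000604)/(-0.218806) = 0.214625

0.2174, 0.2146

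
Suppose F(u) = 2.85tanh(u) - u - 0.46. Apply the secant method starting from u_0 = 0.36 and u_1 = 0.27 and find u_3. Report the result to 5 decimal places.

0.25716

F(0.36) = 0.1638600, F(0.27) = 0.0213308
u_2 = 0.2700000 − 0.0213308·(0.2700000 − 0.3600000) / (0.0213308 − 0.1638600) = 0.2700000 − (-0.0019198)/(-0.1425292) = 0.2565307
F(0.2565307) = -0.0010447
u_3 = 0.2565307 − (-0.0010447)·(0.2565307 − 0.2700000) / (-0.0010447 − 0.0213308) = 0.2565307 − (0.0000141)/(-0.0223755) = 0.2571596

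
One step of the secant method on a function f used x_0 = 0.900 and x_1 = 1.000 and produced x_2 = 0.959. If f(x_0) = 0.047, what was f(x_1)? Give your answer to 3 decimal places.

The secant line through (0.900, 0.047) and (1.000, f(x_1)) crosses zero at x_2 = 0.959.
So (0.900, 0.047), (1.000, f(x_1)), (0.959, 0) are collinear:
f(x_1) = 0.047 · (1.000 − 0.959) / (0.900 − 0.959) = 0.047 · (0.04100)/(-0.05900) = -0.03266

-0.033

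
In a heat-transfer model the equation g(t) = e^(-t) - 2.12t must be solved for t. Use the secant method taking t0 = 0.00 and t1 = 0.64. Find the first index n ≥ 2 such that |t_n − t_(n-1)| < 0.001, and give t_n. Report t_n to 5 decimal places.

g(0.00) = 1.0000000, g(0.64) = -0.8295076
t2 = 0.6400000 − (-0.8295076)·(0.6400000)/(-1.8295076) = 0.3498209;  |Δ| = 0.2901791
g(0.3498209) = -0.0368060
t3 = 0.3498209 − (-0.0368060)·(-0.2901791)/(0.7927016) = 0.3363476;  |Δ| = 0.0134733
g(0.3363476) = 0.0013179
t4 = 0.3363476 − 0.0013179·(-0.0134733)/(0.0381239) = 0.3368133;  |Δ| = 0.0004658
|t4 − t3| = 0.0004658 < 0.001

n = 4, t_n = 0.33681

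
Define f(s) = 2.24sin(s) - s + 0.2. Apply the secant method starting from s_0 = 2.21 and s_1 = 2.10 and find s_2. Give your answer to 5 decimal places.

2.11503

f(2.21) = -0.2122408, f(2.10) = 0.0335890
s_2 = 2.1000000 − 0.0335890·(2.1000000 − 2.2100000) / (0.0335890 − (-0.2122408)) = 2.1000000 − (-0.0036948)/(0.2458298) = 2.1150299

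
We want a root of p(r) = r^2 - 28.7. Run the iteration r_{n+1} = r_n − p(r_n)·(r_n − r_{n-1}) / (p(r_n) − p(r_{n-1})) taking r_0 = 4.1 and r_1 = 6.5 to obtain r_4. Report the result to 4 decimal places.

p(4.1) = -11.890000, p(6.5) = 13.550000
r_2 = 6.500000 − 13.550000·(6.500000 − 4.100000) / (13.550000 − (-11.890000)) = 6.500000 − (32.520000)/(25.440000) = 5.221698
p(5.221698) = -1.433869
r_3 = 5.221698 − (-1.433869)·(5.221698 − 6.500000) / (-1.433869 − 13.550000) = 5.221698 − (1.832917)/(-14.983869) = 5.344024
p(5.344024) = -0.141406
r_4 = 5.344024 − (-0.141406)·(5.344024 − 5.221698) / (-0.141406 − (-1.433869)) = 5.344024 − (-0.017298)/(1.292463) = 5.357408

5.3574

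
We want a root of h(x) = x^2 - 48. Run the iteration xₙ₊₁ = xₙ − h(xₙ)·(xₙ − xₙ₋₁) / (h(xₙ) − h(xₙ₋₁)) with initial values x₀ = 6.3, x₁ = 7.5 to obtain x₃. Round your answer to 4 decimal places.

h(6.3) = -8.310000, h(7.5) = 8.250000
x₂ = 7.500000 − 8.250000·(7.500000 − 6.300000) / (8.250000 − (-8.310000)) = 7.500000 − (9.900000)/(16.560000) = 6.902174
h(6.902174) = -0.359995
x₃ = 6.902174 − (-0.359995)·(6.902174 − 7.500000) / (-0.359995 − 8.250000) = 6.902174 − (0.215215)/(-8.609995) = 6.927170

6.9272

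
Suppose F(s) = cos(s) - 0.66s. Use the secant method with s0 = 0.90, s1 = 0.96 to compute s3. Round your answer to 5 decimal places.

F(0.90) = 0.0276100, F(0.96) = -0.0600800
s2 = 0.9600000 − (-0.0600800)·(0.9600000 − 0.9000000) / (-0.0600800 − 0.0276100) = 0.9600000 − (-0.0036048)/(-0.0876900) = 0.9188915
F(0.9188915) = 0.0002333
s3 = 0.9188915 − 0.0002333·(0.9188915 − 0.9600000) / (0.0002333 − (-0.0600800)) = 0.9188915 − (-0.0000096)/(0.0603133) = 0.9190505

0.91905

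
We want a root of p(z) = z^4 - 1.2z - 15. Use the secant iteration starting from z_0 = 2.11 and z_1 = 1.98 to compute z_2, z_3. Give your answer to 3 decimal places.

p(2.11) = 2.28919, p(1.98) = -2.00646
z_2 = 1.98000 − (-2.00646)·(1.98000 − 2.11000) / (-2.00646 − 2.28919) = 1.98000 − (0.26084)/(-4.29566) = 2.04072
p(2.04072) = -0.10543
z_3 = 2.04072 − (-0.10543)·(2.04072 − 1.98000) / (-0.10543 − (-2.00646)) = 2.04072 − (-0.00640)/(1.90104) = 2.04409

2.041, 2.044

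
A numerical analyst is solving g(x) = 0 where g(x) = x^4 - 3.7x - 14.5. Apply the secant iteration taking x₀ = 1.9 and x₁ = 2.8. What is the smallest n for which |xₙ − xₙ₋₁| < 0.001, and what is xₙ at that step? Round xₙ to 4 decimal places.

n = 6, xₙ = 2.1795

g(1.9) = -8.497900, g(2.8) = 36.605600
x₂ = 2.800000 − 36.605600·(0.900000)/(45.103500) = 2.069568;  |Δ| = 0.730432
g(2.069568) = -3.812356
x₃ = 2.069568 − (-3.812356)·(-0.730432)/(-40.417956) = 2.138465;  |Δ| = 0.068897
g(2.138465) = -1.499702
x₄ = 2.138465 − (-1.499702)·(0.068897)/(2.312654) = 2.183143;  |Δ| = 0.044678
g(2.183143) = 0.138197
x₅ = 2.183143 − 0.138197·(0.044678)/(1.637899) = 2.179373;  |Δ| = 0.003770
g(2.179373) = -0.004345
x₆ = 2.179373 − (-0.004345)·(-0.003770)/(-0.142542) = 2.179488;  |Δ| = 0.000115
|x₆ − x₅| = 0.000115 < 0.001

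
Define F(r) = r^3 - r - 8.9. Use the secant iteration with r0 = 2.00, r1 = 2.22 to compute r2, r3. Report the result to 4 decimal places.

2.2345, 2.2329

F(2.00) = -2.900000, F(2.22) = -0.178952
r2 = 2.220000 − (-0.178952)·(2.220000 − 2.000000) / (-0.178952 − (-2.900000)) = 2.220000 − (-0.039369)/(2.721048) = 2.234468
F(2.234468) = 0.021896
r3 = 2.234468 − 0.021896·(2.234468 − 2.220000) / (0.021896 − (-0.178952)) = 2.234468 − (0.000317)/(0.200848) = 2.232891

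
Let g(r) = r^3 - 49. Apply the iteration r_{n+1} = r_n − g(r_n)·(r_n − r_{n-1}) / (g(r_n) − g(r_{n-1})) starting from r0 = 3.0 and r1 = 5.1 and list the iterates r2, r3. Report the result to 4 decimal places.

g(3.0) = -22.000000, g(5.1) = 83.651000
r2 = 5.100000 − 83.651000·(5.100000 − 3.000000) / (83.651000 − (-22.000000)) = 5.100000 − (175.667100)/(105.651000) = 3.437289
g(3.437289) = -8.388590
r3 = 3.437289 − (-8.388590)·(3.437289 − 5.100000) / (-8.388590 − 83.651000) = 3.437289 − (13.947802)/(-92.039590) = 3.588830

3.4373, 3.5888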